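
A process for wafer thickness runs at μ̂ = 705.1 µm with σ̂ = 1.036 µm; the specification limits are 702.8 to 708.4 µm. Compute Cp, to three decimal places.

0.901

Cp = (USL − LSL) / (6σ̂) = (708.4 − 702.8) / (6 × 1.036) = 5.6000 / 6.2160 = 0.9009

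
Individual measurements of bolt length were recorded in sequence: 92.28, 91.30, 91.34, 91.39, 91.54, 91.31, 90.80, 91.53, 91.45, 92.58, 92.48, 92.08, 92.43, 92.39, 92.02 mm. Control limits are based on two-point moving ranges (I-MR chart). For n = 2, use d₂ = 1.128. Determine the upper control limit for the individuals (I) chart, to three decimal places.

X̄ = (92.28 + 91.30 + 91.34 + 91.39 + 91.54 + 91.31 + 90.80 + 91.53 + 91.45 + 92.58 + 92.48 + 92.08 + 92.43 + 92.39 + 92.02) / 15 = 91.7947
Moving ranges: 0.98, 0.04, 0.05, 0.15, 0.23, 0.51, 0.73, 0.08, 1.13, 0.10, 0.40, 0.35, 0.04, 0.37; M̄R̄ = 5.1600 / 14 = 0.3686
UCL = X̄ + 3·M̄R̄/d₂ = 91.7947 + 3 × 0.3686 / 1.128 = 92.7749

92.775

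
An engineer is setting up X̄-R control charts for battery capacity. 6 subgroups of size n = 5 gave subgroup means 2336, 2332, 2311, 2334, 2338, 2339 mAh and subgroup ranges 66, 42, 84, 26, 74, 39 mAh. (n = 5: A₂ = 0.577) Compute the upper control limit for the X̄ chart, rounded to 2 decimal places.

2363.50

X̄̄ = (2336 + 2332 + 2311 + 2334 + 2338 + 2339) / 6 = 13990.0000 / 6 = 2331.6667
R̄ = (66 + 42 + 84 + 26 + 74 + 39) / 6 = 331.0000 / 6 = 55.1667
UCL = X̄̄ + A₂·R̄ = 2331.6667 + 0.577 × 55.1667 = 2363.4978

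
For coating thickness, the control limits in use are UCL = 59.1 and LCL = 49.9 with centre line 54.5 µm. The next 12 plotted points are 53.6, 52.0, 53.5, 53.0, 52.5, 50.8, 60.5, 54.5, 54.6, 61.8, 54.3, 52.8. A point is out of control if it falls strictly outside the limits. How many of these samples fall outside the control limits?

Compare each point to [49.9, 59.1]: sample 7 = 60.5 > UCL; sample 10 = 61.8 > UCL.

2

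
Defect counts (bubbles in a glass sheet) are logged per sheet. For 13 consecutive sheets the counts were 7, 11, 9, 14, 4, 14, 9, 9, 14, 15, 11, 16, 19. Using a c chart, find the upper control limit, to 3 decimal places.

21.951

c̄ = (7 + 11 + 9 + 14 + 4 + 14 + 9 + 9 + 14 + 15 + 11 + 16 + 19) / 13 = 152 / 13 = 11.6923
UCL = c̄ + 3√c̄ = 11.6923 + 3 × √11.6923 = 11.6923 + 3 × 3.4194 = 21.9505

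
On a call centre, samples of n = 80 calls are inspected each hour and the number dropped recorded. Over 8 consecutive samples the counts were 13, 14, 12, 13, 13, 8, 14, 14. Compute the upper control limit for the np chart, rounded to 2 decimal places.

p̄ = Σdᵢ / (k·n) = 101 / (8 × 80) = 0.15781
UCL = np̄ + 3·√(np̄(1−p̄)) = 12.6250 + 3 × √(12.6250×0.84219) = 12.6250 + 3 × 3.2608 = 22.4073

22.41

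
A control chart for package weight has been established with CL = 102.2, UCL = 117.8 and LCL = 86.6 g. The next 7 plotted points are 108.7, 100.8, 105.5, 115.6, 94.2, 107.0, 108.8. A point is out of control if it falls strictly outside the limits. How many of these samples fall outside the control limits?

0

All 7 points lie within [86.6, 117.8].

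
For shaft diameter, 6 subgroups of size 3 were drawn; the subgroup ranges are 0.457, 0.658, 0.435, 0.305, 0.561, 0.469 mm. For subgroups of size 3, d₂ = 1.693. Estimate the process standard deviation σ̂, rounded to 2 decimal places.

R̄ = (0.457 + 0.658 + 0.435 + 0.305 + 0.561 + 0.469) / 6 = 0.4808
σ̂ = R̄ / d₂ = 0.4808 / 1.693 = 0.2840

0.28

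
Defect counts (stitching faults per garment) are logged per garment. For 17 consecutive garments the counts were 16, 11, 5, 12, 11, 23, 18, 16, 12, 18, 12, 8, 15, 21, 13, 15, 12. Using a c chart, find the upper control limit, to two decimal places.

c̄ = (16 + 11 + 5 + 12 + 11 + 23 + 18 + 16 + 12 + 18 + 12 + 8 + 15 + 21 + 13 + 15 + 12) / 17 = 238 / 17 = 14.0000
UCL = c̄ + 3√c̄ = 14.0000 + 3 × √14.0000 = 14.0000 + 3 × 3.7417 = 25.2250

25.22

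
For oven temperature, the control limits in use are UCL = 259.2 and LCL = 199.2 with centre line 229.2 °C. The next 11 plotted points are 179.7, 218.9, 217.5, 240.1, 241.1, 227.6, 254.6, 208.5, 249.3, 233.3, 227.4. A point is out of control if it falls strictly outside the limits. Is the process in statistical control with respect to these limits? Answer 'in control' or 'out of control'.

Compare each point to [199.2, 259.2]: sample 1 = 179.7 < LCL.

out of control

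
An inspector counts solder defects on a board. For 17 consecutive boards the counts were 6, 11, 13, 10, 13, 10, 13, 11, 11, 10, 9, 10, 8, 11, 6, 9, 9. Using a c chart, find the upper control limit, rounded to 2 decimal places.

19.49

c̄ = (6 + 11 + 13 + 10 + 13 + 10 + 13 + 11 + 11 + 10 + 9 + 10 + 8 + 11 + 6 + 9 + 9) / 17 = 170 / 17 = 10.0000
UCL = c̄ + 3√c̄ = 10.0000 + 3 × √10.0000 = 10.0000 + 3 × 3.1623 = 19.4868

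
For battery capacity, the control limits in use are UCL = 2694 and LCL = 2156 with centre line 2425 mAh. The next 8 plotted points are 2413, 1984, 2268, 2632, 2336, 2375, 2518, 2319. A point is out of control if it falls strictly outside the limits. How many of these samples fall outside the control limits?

Compare each point to [2156, 2694]: sample 2 = 1984 < LCL.

1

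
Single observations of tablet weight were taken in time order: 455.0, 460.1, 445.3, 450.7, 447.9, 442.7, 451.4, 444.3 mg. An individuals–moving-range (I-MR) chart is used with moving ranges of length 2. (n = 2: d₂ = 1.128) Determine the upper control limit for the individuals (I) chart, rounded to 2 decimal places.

X̄ = (455.0 + 460.1 + 445.3 + 450.7 + 447.9 + 442.7 + 451.4 + 444.3) / 8 = 449.6750
Moving ranges: 5.1, 14.8, 5.4, 2.8, 5.2, 8.7, 7.1; M̄R̄ = 49.1000 / 7 = 7.0143
UCL = X̄ + 3·M̄R̄/d₂ = 449.6750 + 3 × 7.0143 / 1.128 = 468.3300

468.33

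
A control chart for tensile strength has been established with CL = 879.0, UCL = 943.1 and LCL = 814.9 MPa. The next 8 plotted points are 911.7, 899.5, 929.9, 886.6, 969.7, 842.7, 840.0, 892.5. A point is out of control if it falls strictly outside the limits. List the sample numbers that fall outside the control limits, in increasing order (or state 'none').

5

Compare each point to [814.9, 943.1]: sample 5 = 969.7 > UCL.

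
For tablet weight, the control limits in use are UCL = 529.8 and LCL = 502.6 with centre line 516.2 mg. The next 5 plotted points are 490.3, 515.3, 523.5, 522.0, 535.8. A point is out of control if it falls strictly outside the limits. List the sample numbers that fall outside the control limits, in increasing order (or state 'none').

Compare each point to [502.6, 529.8]: sample 1 = 490.3 < LCL; sample 5 = 535.8 > UCL.

1, 5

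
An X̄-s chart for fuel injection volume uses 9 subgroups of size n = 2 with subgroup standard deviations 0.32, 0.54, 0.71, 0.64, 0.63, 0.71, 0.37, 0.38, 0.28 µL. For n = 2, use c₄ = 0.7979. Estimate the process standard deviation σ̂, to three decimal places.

0.638

s̄ = (0.32 + 0.54 + 0.71 + 0.64 + 0.63 + 0.71 + 0.37 + 0.38 + 0.28) / 9 = 0.5089
σ̂ = s̄ / c₄ = 0.5089 / 0.7979 = 0.6378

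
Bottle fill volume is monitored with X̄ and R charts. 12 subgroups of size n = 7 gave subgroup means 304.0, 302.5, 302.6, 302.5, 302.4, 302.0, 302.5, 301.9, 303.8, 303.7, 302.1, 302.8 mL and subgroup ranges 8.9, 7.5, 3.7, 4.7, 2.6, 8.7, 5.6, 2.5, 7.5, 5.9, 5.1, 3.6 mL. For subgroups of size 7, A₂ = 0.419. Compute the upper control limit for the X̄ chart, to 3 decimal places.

305.048

X̄̄ = (304.0 + 302.5 + 302.6 + 302.5 + 302.4 + 302.0 + 302.5 + 301.9 + 303.8 + 303.7 + 302.1 + 302.8) / 12 = 3632.8000 / 12 = 302.7333
R̄ = (8.9 + 7.5 + 3.7 + 4.7 + 2.6 + 8.7 + 5.6 + 2.5 + 7.5 + 5.9 + 5.1 + 3.6) / 12 = 66.3000 / 12 = 5.5250
UCL = X̄̄ + A₂·R̄ = 302.7333 + 0.419 × 5.5250 = 305.0483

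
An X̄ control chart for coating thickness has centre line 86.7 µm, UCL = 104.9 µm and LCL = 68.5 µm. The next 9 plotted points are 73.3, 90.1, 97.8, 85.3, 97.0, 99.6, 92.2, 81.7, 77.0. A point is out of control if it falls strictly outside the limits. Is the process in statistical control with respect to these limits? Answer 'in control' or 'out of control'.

in control

All 9 points lie within [68.5, 104.9].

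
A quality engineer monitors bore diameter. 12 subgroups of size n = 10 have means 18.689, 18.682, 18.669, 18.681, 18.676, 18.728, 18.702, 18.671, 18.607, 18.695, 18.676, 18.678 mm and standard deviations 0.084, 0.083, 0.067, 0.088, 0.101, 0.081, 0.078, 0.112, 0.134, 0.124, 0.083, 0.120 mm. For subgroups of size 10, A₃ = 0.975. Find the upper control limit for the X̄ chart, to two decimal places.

X̄̄ = (18.689 + 18.682 + 18.669 + 18.681 + 18.676 + 18.728 + 18.702 + 18.671 + 18.607 + 18.695 + 18.676 + 18.678) / 12 = 18.6795
s̄ = (0.084 + 0.083 + 0.067 + 0.088 + 0.101 + 0.081 + 0.078 + 0.112 + 0.134 + 0.124 + 0.083 + 0.120) / 12 = 0.0963
UCL = X̄̄ + A₃·s̄ = 18.6795 + 0.975 × 0.0963 = 18.7733

18.77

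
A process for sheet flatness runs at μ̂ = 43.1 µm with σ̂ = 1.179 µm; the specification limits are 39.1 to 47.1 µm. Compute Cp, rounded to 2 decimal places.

1.13

Cp = (USL − LSL) / (6σ̂) = (47.1 − 39.1) / (6 × 1.179) = 8.0000 / 7.0740 = 1.1309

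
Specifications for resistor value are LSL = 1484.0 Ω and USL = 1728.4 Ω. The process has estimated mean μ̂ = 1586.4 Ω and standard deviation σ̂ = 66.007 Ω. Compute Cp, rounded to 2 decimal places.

Cp = (USL − LSL) / (6σ̂) = (1728.4 − 1484.0) / (6 × 66.007) = 244.4000 / 396.0420 = 0.6171

0.62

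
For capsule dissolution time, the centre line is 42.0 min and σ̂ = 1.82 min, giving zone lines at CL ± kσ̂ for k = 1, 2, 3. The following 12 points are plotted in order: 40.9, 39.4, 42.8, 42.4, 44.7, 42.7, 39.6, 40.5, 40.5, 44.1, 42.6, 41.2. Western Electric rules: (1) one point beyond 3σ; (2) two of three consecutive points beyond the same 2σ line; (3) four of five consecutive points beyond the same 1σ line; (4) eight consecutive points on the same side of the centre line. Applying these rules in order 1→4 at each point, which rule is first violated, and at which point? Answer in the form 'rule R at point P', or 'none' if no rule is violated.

Zone of each point (C = within 1σ̂, B = 1σ̂–2σ̂, A = 2σ̂–3σ̂, * = beyond 3σ̂; sign = side of CL): 1:-C, 2:-B, 3:+C, 4:+C, 5:+B, 6:+C, 7:-B, 8:-C, 9:-C, 10:+B, 11:+C, 12:-C
No rule fires across all 12 points.

none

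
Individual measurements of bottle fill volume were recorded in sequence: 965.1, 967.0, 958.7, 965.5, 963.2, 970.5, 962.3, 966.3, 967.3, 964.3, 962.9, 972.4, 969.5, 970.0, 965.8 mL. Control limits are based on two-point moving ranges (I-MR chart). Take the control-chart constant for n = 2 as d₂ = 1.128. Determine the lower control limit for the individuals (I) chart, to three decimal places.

954.408

X̄ = (965.1 + 967.0 + 958.7 + 965.5 + 963.2 + 970.5 + 962.3 + 966.3 + 967.3 + 964.3 + 962.9 + 972.4 + 969.5 + 970.0 + 965.8) / 15 = 966.0533
Moving ranges: 1.9, 8.3, 6.8, 2.3, 7.3, 8.2, 4.0, 1.0, 3.0, 1.4, 9.5, 2.9, 0.5, 4.2; M̄R̄ = 61.3000 / 14 = 4.3786
LCL = X̄ − 3·M̄R̄/d₂ = 966.0533 − 3 × 4.3786 / 1.128 = 954.4082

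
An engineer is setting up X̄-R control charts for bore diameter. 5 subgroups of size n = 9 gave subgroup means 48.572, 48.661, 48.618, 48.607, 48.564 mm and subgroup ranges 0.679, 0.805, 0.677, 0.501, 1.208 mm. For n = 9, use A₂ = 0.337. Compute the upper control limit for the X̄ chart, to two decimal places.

X̄̄ = (48.572 + 48.661 + 48.618 + 48.607 + 48.564) / 5 = 243.0220 / 5 = 48.6044
R̄ = (0.679 + 0.805 + 0.677 + 0.501 + 1.208) / 5 = 3.8700 / 5 = 0.7740
UCL = X̄̄ + A₂·R̄ = 48.6044 + 0.337 × 0.7740 = 48.8652

48.87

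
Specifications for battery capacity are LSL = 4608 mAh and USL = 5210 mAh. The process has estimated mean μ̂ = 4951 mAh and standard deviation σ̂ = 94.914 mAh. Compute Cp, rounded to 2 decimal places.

1.06

Cp = (USL − LSL) / (6σ̂) = (5210 − 4608) / (6 × 94.914) = 602.0000 / 569.4840 = 1.0571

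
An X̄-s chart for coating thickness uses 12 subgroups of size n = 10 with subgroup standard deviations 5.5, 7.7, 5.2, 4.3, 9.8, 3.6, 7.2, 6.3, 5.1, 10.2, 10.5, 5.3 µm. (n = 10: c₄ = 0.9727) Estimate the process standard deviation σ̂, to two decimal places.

6.91

s̄ = (5.5 + 7.7 + 5.2 + 4.3 + 9.8 + 3.6 + 7.2 + 6.3 + 5.1 + 10.2 + 10.5 + 5.3) / 12 = 6.7250
σ̂ = s̄ / c₄ = 6.7250 / 0.9727 = 6.9137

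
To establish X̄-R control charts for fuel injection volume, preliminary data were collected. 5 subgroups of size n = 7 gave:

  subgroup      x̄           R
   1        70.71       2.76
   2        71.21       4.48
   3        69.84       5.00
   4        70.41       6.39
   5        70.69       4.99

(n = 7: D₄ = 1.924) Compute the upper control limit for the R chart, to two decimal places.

R̄ = (2.76 + 4.48 + 5.00 + 6.39 + 4.99) / 5 = 23.6200 / 5 = 4.7240
UCL_R = D₄·R̄ = 1.924 × 4.7240 = 9.0890

9.09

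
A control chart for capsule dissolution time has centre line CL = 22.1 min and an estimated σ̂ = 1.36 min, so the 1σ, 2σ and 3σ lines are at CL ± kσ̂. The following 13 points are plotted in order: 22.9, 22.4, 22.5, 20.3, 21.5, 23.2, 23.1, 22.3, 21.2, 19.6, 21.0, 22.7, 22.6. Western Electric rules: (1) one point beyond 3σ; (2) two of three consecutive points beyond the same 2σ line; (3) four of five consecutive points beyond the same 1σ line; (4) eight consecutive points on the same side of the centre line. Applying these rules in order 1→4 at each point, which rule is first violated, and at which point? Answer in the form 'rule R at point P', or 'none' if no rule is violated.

Zone of each point (C = within 1σ̂, B = 1σ̂–2σ̂, A = 2σ̂–3σ̂, * = beyond 3σ̂; sign = side of CL): 1:+C, 2:+C, 3:+C, 4:-B, 5:-C, 6:+C, 7:+C, 8:+C, 9:-C, 10:-B, 11:-C, 12:+C, 13:+C
No rule fires across all 13 points.

none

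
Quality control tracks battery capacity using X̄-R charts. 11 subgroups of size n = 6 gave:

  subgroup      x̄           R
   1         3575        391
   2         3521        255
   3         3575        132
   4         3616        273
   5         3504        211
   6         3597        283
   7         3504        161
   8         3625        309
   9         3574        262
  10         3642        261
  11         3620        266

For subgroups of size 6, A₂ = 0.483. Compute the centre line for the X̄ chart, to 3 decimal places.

X̄̄ = (3575 + 3521 + 3575 + 3616 + 3504 + 3597 + 3504 + 3625 + 3574 + 3642 + 3620) / 11 = 39353.0000 / 11 = 3577.5455
CL = X̄̄ = 3577.5455

3577.545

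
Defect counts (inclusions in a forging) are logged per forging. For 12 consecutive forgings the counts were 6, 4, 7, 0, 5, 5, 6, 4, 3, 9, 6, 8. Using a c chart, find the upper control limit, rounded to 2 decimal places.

12.12

c̄ = (6 + 4 + 7 + 0 + 5 + 5 + 6 + 4 + 3 + 9 + 6 + 8) / 12 = 63 / 12 = 5.2500
UCL = c̄ + 3√c̄ = 5.2500 + 3 × √5.2500 = 5.2500 + 3 × 2.2913 = 12.1239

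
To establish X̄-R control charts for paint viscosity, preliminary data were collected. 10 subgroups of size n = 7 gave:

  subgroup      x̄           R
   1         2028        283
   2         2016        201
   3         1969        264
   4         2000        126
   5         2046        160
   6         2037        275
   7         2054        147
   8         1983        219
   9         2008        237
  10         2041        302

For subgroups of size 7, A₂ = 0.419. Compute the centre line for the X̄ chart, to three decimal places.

X̄̄ = (2028 + 2016 + 1969 + 2000 + 2046 + 2037 + 2054 + 1983 + 2008 + 2041) / 10 = 20182.0000 / 10 = 2018.2000
CL = X̄̄ = 2018.2000

2018.200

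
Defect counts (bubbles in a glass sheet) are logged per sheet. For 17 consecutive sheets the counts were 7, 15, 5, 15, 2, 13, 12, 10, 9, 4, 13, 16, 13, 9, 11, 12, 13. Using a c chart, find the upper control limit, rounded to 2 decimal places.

c̄ = (7 + 15 + 5 + 15 + 2 + 13 + 12 + 10 + 9 + 4 + 13 + 16 + 13 + 9 + 11 + 12 + 13) / 17 = 179 / 17 = 10.5294
UCL = c̄ + 3√c̄ = 10.5294 + 3 × √10.5294 = 10.5294 + 3 × 3.2449 = 20.2641

20.26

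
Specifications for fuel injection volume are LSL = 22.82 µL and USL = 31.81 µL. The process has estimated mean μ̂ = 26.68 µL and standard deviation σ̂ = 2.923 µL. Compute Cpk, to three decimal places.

Cpu = (USL − μ̂) / (3σ̂) = (31.81 − 26.68) / (3 × 2.923) = 0.5850; Cpl = (μ̂ − LSL) / (3σ̂) = (26.68 − 22.82) / (3 × 2.923) = 0.4402; Cpk = min(Cpu, Cpl) = 0.4402

0.440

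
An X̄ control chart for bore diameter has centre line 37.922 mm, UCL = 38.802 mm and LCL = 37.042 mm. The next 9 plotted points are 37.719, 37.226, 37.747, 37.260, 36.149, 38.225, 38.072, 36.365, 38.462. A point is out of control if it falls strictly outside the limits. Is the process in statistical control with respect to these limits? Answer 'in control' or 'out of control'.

out of control

Compare each point to [37.042, 38.802]: sample 5 = 36.149 < LCL; sample 8 = 36.365 < LCL.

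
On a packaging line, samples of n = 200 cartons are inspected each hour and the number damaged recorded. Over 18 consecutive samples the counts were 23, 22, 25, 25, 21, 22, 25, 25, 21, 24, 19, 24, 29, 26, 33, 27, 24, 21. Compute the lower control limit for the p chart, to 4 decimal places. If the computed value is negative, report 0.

p̄ = Σdᵢ / (k·n) = 436 / (18 × 200) = 0.12111
LCL = p̄ − 3·√(p̄(1−p̄)/n) = 0.12111 − 3 × 0.02307 = 0.05190

0.0519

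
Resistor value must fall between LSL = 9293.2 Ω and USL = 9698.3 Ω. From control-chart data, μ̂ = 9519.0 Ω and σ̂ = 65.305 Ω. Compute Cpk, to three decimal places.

0.915

Cpu = (USL − μ̂) / (3σ̂) = (9698.3 − 9519.0) / (3 × 65.305) = 0.9152; Cpl = (μ̂ − LSL) / (3σ̂) = (9519.0 − 9293.2) / (3 × 65.305) = 1.1525; Cpk = min(Cpu, Cpl) = 0.9152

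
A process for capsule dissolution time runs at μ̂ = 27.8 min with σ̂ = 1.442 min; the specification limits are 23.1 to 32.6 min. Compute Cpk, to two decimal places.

Cpu = (USL − μ̂) / (3σ̂) = (32.6 − 27.8) / (3 × 1.442) = 1.1096; Cpl = (μ̂ − LSL) / (3σ̂) = (27.8 − 23.1) / (3 × 1.442) = 1.0865; Cpk = min(Cpu, Cpl) = 1.0865

1.09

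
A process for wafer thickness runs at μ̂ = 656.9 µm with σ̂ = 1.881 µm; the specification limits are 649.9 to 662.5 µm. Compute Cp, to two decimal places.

1.12

Cp = (USL − LSL) / (6σ̂) = (662.5 − 649.9) / (6 × 1.881) = 12.6000 / 11.2860 = 1.1164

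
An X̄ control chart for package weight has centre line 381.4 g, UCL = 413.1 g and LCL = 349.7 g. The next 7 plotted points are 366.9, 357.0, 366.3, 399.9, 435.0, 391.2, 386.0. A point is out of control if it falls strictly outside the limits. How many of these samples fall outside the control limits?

Compare each point to [349.7, 413.1]: sample 5 = 435.0 > UCL.

1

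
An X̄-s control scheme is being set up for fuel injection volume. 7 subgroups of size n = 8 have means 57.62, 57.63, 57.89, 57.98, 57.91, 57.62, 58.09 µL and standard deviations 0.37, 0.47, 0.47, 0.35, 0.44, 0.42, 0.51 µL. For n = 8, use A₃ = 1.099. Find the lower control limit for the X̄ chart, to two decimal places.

57.34

X̄̄ = (57.62 + 57.63 + 57.89 + 57.98 + 57.91 + 57.62 + 58.09) / 7 = 57.8200
s̄ = (0.37 + 0.47 + 0.47 + 0.35 + 0.44 + 0.42 + 0.51) / 7 = 0.4329
LCL = X̄̄ − A₃·s̄ = 57.8200 − 1.099 × 0.4329 = 57.3443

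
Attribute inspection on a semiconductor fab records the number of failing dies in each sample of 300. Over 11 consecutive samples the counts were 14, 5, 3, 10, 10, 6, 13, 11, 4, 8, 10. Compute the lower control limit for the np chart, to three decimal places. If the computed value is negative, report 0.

p̄ = Σdᵢ / (k·n) = 94 / (11 × 300) = 0.02848
LCL = np̄ − 3·√(np̄(1−p̄)) = 8.5455 − 3 × 2.8813 = -0.0985 → 0 (negative, so LCL = 0)

0.000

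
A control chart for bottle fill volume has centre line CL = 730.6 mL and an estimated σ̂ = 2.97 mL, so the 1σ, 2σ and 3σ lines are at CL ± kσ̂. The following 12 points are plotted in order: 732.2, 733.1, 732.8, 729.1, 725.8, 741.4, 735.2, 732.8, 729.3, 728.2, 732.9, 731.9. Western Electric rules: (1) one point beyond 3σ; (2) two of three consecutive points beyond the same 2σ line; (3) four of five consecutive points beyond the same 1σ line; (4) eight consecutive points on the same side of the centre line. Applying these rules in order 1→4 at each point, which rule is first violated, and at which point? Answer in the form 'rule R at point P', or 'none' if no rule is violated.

Zone of each point (C = within 1σ̂, B = 1σ̂–2σ̂, A = 2σ̂–3σ̂, * = beyond 3σ̂; sign = side of CL): 1:+C, 2:+C, 3:+C, 4:-C, 5:-B, 6:+*, 7:+B, 8:+C, 9:-C, 10:-C, 11:+C, 12:+C
Rule 1 (one point beyond the 3σ limits) is satisfied at point 6.

rule 1 at point 6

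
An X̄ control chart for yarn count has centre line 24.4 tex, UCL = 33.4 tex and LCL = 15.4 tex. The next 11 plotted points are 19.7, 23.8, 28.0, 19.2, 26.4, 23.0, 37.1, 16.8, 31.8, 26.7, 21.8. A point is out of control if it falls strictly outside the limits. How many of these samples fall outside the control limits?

Compare each point to [15.4, 33.4]: sample 7 = 37.1 > UCL.

1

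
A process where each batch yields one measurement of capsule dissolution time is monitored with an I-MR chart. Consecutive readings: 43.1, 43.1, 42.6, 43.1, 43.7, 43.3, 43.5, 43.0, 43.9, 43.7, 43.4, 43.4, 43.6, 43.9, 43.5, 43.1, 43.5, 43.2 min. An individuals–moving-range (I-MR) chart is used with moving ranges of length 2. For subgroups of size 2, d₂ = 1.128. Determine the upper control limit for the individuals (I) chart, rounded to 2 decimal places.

X̄ = (43.1 + 43.1 + 42.6 + 43.1 + 43.7 + 43.3 + 43.5 + 43.0 + 43.9 + 43.7 + 43.4 + 43.4 + 43.6 + 43.9 + 43.5 + 43.1 + 43.5 + 43.2) / 18 = 43.3667
Moving ranges: 0.0, 0.5, 0.5, 0.6, 0.4, 0.2, 0.5, 0.9, 0.2, 0.3, 0.0, 0.2, 0.3, 0.4, 0.4, 0.4, 0.3; M̄R̄ = 6.1000 / 17 = 0.3588
UCL = X̄ + 3·M̄R̄/d₂ = 43.3667 + 3 × 0.3588 / 1.128 = 44.3210

44.32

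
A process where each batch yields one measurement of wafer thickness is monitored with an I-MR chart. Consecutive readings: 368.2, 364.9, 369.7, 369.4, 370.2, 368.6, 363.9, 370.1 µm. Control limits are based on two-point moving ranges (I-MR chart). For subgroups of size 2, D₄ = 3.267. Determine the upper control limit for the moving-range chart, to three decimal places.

10.128

Moving ranges: 3.3, 4.8, 0.3, 0.8, 1.6, 4.7, 6.2; M̄R̄ = 21.7000 / 7 = 3.1000
UCL_MR = D₄·M̄R̄ = 3.267 × 3.1000 = 10.1277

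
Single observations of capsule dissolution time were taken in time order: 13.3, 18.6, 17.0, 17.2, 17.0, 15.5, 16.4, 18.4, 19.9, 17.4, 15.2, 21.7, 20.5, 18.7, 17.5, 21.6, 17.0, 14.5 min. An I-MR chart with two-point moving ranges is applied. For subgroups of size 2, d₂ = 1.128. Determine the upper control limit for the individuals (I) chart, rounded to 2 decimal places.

23.86

X̄ = (13.3 + 18.6 + 17.0 + 17.2 + 17.0 + 15.5 + 16.4 + 18.4 + 19.9 + 17.4 + 15.2 + 21.7 + 20.5 + 18.7 + 17.5 + 21.6 + 17.0 + 14.5) / 18 = 17.6333
Moving ranges: 5.3, 1.6, 0.2, 0.2, 1.5, 0.9, 2.0, 1.5, 2.5, 2.2, 6.5, 1.2, 1.8, 1.2, 4.1, 4.6, 2.5; M̄R̄ = 39.8000 / 17 = 2.3412
UCL = X̄ + 3·M̄R̄/d₂ = 17.6333 + 3 × 2.3412 / 1.128 = 23.8599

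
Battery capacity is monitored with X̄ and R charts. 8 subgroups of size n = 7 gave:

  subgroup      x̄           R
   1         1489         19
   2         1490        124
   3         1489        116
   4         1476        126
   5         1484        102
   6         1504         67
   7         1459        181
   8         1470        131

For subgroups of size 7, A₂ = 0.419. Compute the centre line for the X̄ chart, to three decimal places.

X̄̄ = (1489 + 1490 + 1489 + 1476 + 1484 + 1504 + 1459 + 1470) / 8 = 11861.0000 / 8 = 1482.6250
CL = X̄̄ = 1482.6250

1482.625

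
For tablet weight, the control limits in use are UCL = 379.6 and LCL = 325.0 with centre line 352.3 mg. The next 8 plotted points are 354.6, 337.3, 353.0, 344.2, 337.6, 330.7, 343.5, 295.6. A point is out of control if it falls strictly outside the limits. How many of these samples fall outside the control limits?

1

Compare each point to [325.0, 379.6]: sample 8 = 295.6 < LCL.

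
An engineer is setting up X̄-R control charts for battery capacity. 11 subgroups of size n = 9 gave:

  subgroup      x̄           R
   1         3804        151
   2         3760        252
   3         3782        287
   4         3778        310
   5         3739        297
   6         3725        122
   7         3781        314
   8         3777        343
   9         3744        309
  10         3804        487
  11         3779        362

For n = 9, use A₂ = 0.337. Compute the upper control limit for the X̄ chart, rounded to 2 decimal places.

3869.35

X̄̄ = (3804 + 3760 + 3782 + 3778 + 3739 + 3725 + 3781 + 3777 + 3744 + 3804 + 3779) / 11 = 41473.0000 / 11 = 3770.2727
R̄ = (151 + 252 + 287 + 310 + 297 + 122 + 314 + 343 + 309 + 487 + 362) / 11 = 3234.0000 / 11 = 294.0000
UCL = X̄̄ + A₂·R̄ = 3770.2727 + 0.337 × 294.0000 = 3869.3507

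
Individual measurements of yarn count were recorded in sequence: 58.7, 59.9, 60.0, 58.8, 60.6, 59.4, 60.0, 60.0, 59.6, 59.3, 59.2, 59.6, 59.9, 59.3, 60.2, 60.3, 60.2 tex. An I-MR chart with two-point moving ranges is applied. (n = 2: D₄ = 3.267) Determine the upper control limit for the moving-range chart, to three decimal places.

1.899

Moving ranges: 1.2, 0.1, 1.2, 1.8, 1.2, 0.6, 0.0, 0.4, 0.3, 0.1, 0.4, 0.3, 0.6, 0.9, 0.1, 0.1; M̄R̄ = 9.3000 / 16 = 0.5813
UCL_MR = D₄·M̄R̄ = 3.267 × 0.5813 = 1.8989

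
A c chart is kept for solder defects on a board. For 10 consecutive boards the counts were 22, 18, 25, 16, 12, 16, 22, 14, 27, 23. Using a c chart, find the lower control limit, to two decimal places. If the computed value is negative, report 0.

c̄ = (22 + 18 + 25 + 16 + 12 + 16 + 22 + 14 + 27 + 23) / 10 = 195 / 10 = 19.5000
LCL = c̄ − 3√c̄ = 19.5000 − 3 × 4.4159 = 6.2524

6.25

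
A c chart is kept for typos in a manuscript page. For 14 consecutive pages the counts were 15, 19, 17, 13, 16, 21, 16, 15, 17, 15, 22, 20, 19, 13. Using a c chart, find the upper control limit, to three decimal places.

c̄ = (15 + 19 + 17 + 13 + 16 + 21 + 16 + 15 + 17 + 15 + 22 + 20 + 19 + 13) / 14 = 238 / 14 = 17.0000
UCL = c̄ + 3√c̄ = 17.0000 + 3 × √17.0000 = 17.0000 + 3 × 4.1231 = 29.3693

29.369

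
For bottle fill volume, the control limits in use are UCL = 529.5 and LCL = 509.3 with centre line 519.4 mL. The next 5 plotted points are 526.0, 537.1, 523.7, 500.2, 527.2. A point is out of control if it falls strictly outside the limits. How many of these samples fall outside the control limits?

2

Compare each point to [509.3, 529.5]: sample 2 = 537.1 > UCL; sample 4 = 500.2 < LCL.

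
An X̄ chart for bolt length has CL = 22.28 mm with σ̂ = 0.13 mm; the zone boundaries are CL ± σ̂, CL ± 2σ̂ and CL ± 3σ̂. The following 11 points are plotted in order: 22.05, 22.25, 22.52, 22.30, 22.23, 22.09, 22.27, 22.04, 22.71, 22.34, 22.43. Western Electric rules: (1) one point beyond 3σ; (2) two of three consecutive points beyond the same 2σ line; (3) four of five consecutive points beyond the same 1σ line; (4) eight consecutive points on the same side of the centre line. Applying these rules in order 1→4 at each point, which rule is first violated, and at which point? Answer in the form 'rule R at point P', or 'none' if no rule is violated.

Zone of each point (C = within 1σ̂, B = 1σ̂–2σ̂, A = 2σ̂–3σ̂, * = beyond 3σ̂; sign = side of CL): 1:-B, 2:-C, 3:+B, 4:+C, 5:-C, 6:-B, 7:-C, 8:-B, 9:+*, 10:+C, 11:+B
Rule 1 (one point beyond the 3σ limits) is satisfied at point 9.

rule 1 at point 9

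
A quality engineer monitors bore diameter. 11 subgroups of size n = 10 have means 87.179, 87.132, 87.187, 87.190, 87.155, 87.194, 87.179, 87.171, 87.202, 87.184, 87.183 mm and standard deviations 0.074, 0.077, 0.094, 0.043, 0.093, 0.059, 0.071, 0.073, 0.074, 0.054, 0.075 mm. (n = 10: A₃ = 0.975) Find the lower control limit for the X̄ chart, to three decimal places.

X̄̄ = (87.179 + 87.132 + 87.187 + 87.190 + 87.155 + 87.194 + 87.179 + 87.171 + 87.202 + 87.184 + 87.183) / 11 = 87.1778
s̄ = (0.074 + 0.077 + 0.094 + 0.043 + 0.093 + 0.059 + 0.071 + 0.073 + 0.074 + 0.054 + 0.075) / 11 = 0.0715
LCL = X̄̄ − A₃·s̄ = 87.1778 − 0.975 × 0.0715 = 87.1081

87.108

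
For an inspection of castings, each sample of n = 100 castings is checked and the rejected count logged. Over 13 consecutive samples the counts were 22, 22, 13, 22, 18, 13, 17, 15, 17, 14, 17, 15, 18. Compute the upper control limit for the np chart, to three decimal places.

p̄ = Σdᵢ / (k·n) = 223 / (13 × 100) = 0.17154
UCL = np̄ + 3·√(np̄(1−p̄)) = 17.1538 + 3 × √(17.1538×0.82846) = 17.1538 + 3 × 3.7698 = 28.4632

28.463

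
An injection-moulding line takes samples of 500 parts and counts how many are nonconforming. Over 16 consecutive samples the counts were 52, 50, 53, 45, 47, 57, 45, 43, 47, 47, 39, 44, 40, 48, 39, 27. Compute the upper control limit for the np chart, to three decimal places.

64.421

p̄ = Σdᵢ / (k·n) = 723 / (16 × 500) = 0.09037
UCL = np̄ + 3·√(np̄(1−p̄)) = 45.1875 + 3 × √(45.1875×0.90963) = 45.1875 + 3 × 6.4112 = 64.4211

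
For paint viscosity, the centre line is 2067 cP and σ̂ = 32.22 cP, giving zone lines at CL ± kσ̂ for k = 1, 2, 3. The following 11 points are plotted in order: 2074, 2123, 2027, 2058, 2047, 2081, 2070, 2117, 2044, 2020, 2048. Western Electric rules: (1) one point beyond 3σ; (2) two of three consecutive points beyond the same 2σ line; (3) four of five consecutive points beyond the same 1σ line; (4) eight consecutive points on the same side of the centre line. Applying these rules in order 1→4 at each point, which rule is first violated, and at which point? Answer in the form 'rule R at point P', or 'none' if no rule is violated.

none

Zone of each point (C = within 1σ̂, B = 1σ̂–2σ̂, A = 2σ̂–3σ̂, * = beyond 3σ̂; sign = side of CL): 1:+C, 2:+B, 3:-B, 4:-C, 5:-C, 6:+C, 7:+C, 8:+B, 9:-C, 10:-B, 11:-C
No rule fires across all 11 points.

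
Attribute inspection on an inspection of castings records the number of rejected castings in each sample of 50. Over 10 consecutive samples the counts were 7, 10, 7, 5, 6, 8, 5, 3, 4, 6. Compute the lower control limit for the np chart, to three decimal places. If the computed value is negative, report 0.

p̄ = Σdᵢ / (k·n) = 61 / (10 × 50) = 0.12200
LCL = np̄ − 3·√(np̄(1−p̄)) = 6.1000 − 3 × 2.3143 = -0.8428 → 0 (negative, so LCL = 0)

0.000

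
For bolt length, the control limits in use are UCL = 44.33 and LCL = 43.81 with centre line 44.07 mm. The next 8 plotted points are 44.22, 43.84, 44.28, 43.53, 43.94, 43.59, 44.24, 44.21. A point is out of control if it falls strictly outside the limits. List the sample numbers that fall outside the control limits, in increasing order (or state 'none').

4, 6

Compare each point to [43.81, 44.33]: sample 4 = 43.53 < LCL; sample 6 = 43.59 < LCL.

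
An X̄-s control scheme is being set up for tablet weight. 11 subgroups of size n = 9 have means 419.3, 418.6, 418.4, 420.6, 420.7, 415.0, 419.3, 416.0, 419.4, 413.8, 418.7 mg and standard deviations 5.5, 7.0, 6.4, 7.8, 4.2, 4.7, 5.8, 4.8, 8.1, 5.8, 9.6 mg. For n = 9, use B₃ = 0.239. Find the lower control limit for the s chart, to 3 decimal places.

s̄ = (5.5 + 7.0 + 6.4 + 7.8 + 4.2 + 4.7 + 5.8 + 4.8 + 8.1 + 5.8 + 9.6) / 11 = 6.3364
LCL_s = B₃·s̄ = 0.239 × 6.3364 = 1.5144

1.514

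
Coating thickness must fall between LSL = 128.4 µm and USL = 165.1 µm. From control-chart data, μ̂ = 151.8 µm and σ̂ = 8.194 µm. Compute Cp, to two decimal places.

Cp = (USL − LSL) / (6σ̂) = (165.1 − 128.4) / (6 × 8.194) = 36.7000 / 49.1640 = 0.7465

0.75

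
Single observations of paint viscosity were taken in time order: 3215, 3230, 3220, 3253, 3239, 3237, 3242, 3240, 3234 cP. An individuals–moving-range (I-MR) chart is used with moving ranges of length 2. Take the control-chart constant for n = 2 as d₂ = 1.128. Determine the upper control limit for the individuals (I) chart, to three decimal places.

X̄ = (3215 + 3230 + 3220 + 3253 + 3239 + 3237 + 3242 + 3240 + 3234) / 9 = 3234.4444
Moving ranges: 15, 10, 33, 14, 2, 5, 2, 6; M̄R̄ = 87.0000 / 8 = 10.8750
UCL = X̄ + 3·M̄R̄/d₂ = 3234.4444 + 3 × 10.8750 / 1.128 = 3263.3673

3263.367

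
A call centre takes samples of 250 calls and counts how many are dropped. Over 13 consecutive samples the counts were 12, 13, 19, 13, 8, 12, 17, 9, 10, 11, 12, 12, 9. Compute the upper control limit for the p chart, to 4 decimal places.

p̄ = Σdᵢ / (k·n) = 157 / (13 × 250) = 0.04831
UCL = p̄ + 3·√(p̄(1−p̄)/n) = 0.04831 + 3 × √(0.04831×0.95169/250) = 0.04831 + 3 × 0.01356 = 0.08899

0.0890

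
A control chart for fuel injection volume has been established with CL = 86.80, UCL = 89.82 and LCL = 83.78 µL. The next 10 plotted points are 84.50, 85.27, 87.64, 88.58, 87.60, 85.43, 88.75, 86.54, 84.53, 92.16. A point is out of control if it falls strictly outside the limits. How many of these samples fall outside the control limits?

1

Compare each point to [83.78, 89.82]: sample 10 = 92.16 > UCL.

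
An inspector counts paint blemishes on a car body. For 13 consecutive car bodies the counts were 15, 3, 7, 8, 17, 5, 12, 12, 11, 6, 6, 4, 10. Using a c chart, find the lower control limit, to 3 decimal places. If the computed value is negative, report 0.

c̄ = (15 + 3 + 7 + 8 + 17 + 5 + 12 + 12 + 11 + 6 + 6 + 4 + 10) / 13 = 116 / 13 = 8.9231
LCL = c̄ − 3√c̄ = 8.9231 − 3 × 2.9872 = -0.0384 → 0 (cannot be negative)

0.000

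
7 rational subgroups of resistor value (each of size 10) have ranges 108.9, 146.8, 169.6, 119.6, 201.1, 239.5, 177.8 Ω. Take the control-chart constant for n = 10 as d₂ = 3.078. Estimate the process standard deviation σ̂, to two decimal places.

R̄ = (108.9 + 146.8 + 169.6 + 119.6 + 201.1 + 239.5 + 177.8) / 7 = 166.1857
σ̂ = R̄ / d₂ = 166.1857 / 3.078 = 53.9915

53.99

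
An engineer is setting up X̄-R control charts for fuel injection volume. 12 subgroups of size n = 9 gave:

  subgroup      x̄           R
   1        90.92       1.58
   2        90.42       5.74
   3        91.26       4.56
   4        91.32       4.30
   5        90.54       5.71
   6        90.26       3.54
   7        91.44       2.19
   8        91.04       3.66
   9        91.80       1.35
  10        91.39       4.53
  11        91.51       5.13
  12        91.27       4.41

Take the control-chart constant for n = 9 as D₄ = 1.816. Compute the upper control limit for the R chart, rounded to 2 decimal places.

R̄ = (1.58 + 5.74 + 4.56 + 4.30 + 5.71 + 3.54 + 2.19 + 3.66 + 1.35 + 4.53 + 5.13 + 4.41) / 12 = 46.7000 / 12 = 3.8917
UCL_R = D₄·R̄ = 1.816 × 3.8917 = 7.0673

7.07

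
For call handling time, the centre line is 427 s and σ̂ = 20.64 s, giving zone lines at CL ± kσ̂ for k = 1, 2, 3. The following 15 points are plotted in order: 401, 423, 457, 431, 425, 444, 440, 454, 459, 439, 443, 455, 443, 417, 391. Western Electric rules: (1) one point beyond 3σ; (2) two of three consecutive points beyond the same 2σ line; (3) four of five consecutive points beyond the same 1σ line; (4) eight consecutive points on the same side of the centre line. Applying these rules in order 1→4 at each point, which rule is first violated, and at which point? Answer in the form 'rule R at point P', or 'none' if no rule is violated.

Zone of each point (C = within 1σ̂, B = 1σ̂–2σ̂, A = 2σ̂–3σ̂, * = beyond 3σ̂; sign = side of CL): 1:-B, 2:-C, 3:+B, 4:+C, 5:-C, 6:+C, 7:+C, 8:+B, 9:+B, 10:+C, 11:+C, 12:+B, 13:+C, 14:-C, 15:-B
Rule 4 (eight consecutive points on the same side of the centre line) is satisfied at point 13.

rule 4 at point 13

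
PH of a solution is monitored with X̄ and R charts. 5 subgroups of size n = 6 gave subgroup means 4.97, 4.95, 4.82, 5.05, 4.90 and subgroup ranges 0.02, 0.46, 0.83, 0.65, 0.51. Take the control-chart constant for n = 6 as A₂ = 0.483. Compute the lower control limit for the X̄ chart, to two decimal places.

X̄̄ = (4.97 + 4.95 + 4.82 + 5.05 + 4.90) / 5 = 24.6900 / 5 = 4.9380
R̄ = (0.02 + 0.46 + 0.83 + 0.65 + 0.51) / 5 = 2.4700 / 5 = 0.4940
LCL = X̄̄ − A₂·R̄ = 4.9380 − 0.483 × 0.4940 = 4.6994

4.70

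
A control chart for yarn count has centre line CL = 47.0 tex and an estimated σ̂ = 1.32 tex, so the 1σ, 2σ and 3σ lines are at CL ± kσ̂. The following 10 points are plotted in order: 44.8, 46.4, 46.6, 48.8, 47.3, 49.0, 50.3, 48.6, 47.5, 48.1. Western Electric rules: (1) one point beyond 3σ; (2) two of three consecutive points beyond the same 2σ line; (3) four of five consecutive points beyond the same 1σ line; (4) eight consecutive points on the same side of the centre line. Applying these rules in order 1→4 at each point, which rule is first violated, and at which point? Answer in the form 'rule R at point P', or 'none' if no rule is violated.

rule 3 at point 8

Zone of each point (C = within 1σ̂, B = 1σ̂–2σ̂, A = 2σ̂–3σ̂, * = beyond 3σ̂; sign = side of CL): 1:-B, 2:-C, 3:-C, 4:+B, 5:+C, 6:+B, 7:+A, 8:+B, 9:+C, 10:+C
Rule 3 (four of five consecutive points beyond the same 1σ limit) is satisfied at point 8.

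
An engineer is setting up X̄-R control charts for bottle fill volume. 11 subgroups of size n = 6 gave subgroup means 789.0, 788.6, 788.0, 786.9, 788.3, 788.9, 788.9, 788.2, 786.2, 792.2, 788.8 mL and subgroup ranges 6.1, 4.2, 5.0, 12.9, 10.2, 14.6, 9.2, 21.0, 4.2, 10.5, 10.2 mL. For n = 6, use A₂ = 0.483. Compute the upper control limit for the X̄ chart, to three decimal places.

793.292

X̄̄ = (789.0 + 788.6 + 788.0 + 786.9 + 788.3 + 788.9 + 788.9 + 788.2 + 786.2 + 792.2 + 788.8) / 11 = 8674.0000 / 11 = 788.5455
R̄ = (6.1 + 4.2 + 5.0 + 12.9 + 10.2 + 14.6 + 9.2 + 21.0 + 4.2 + 10.5 + 10.2) / 11 = 108.1000 / 11 = 9.8273
UCL = X̄̄ + A₂·R̄ = 788.5455 + 0.483 × 9.8273 = 793.2920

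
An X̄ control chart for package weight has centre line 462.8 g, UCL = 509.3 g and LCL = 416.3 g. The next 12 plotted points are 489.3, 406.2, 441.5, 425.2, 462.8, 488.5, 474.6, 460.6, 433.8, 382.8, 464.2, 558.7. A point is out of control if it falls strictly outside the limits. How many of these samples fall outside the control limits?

Compare each point to [416.3, 509.3]: sample 2 = 406.2 < LCL; sample 10 = 382.8 < LCL; sample 12 = 558.7 > UCL.

3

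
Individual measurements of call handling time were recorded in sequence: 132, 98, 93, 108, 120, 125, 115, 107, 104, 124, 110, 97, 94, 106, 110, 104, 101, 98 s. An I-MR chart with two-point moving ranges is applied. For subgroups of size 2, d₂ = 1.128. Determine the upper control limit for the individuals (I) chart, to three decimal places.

134.707

X̄ = (132 + 98 + 93 + 108 + 120 + 125 + 115 + 107 + 104 + 124 + 110 + 97 + 94 + 106 + 110 + 104 + 101 + 98) / 18 = 108.1111
Moving ranges: 34, 5, 15, 12, 5, 10, 8, 3, 20, 14, 13, 3, 12, 4, 6, 3, 3; M̄R̄ = 170.0000 / 17 = 10.0000
UCL = X̄ + 3·M̄R̄/d₂ = 108.1111 + 3 × 10.0000 / 1.128 = 134.7069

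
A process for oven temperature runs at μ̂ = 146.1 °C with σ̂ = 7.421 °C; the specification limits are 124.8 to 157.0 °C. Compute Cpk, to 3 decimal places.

Cpu = (USL − μ̂) / (3σ̂) = (157.0 − 146.1) / (3 × 7.421) = 0.4896; Cpl = (μ̂ − LSL) / (3σ̂) = (146.1 − 124.8) / (3 × 7.421) = 0.9567; Cpk = min(Cpu, Cpl) = 0.4896

0.490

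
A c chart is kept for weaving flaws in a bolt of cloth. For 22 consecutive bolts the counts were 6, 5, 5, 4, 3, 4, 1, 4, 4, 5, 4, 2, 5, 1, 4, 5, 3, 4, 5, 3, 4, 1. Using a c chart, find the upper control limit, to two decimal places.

9.52

c̄ = (6 + 5 + 5 + 4 + 3 + 4 + 1 + 4 + 4 + 5 + 4 + 2 + 5 + 1 + 4 + 5 + 3 + 4 + 5 + 3 + 4 + 1) / 22 = 82 / 22 = 3.7273
UCL = c̄ + 3√c̄ = 3.7273 + 3 × √3.7273 = 3.7273 + 3 × 1.9306 = 9.5191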